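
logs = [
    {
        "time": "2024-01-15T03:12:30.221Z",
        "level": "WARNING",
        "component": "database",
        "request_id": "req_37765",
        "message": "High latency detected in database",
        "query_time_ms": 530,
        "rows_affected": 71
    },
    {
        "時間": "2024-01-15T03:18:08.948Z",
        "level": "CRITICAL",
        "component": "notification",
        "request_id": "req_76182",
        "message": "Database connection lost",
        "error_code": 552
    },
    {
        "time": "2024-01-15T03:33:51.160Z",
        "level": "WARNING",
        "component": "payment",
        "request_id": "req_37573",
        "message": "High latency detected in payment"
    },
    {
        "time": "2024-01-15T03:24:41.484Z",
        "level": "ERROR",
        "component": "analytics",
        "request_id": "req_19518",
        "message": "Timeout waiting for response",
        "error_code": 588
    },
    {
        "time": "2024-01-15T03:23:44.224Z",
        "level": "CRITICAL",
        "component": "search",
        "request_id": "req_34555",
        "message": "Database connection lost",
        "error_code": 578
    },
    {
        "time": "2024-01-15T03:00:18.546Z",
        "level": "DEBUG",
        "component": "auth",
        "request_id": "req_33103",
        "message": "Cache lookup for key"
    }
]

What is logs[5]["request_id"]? "req_33103"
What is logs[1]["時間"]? "2024-01-15T03:18:08.948Z"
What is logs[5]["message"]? "Cache lookup for key"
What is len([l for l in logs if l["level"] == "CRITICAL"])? 2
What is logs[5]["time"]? "2024-01-15T03:00:18.546Z"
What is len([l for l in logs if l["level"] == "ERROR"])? 1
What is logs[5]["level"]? "DEBUG"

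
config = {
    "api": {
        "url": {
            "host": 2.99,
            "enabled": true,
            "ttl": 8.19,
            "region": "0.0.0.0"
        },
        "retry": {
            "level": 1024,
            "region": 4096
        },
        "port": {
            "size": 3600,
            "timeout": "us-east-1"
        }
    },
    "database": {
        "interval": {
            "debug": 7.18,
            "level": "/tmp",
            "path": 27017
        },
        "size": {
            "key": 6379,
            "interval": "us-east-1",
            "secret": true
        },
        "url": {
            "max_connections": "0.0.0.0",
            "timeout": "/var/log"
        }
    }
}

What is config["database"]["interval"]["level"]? "/tmp"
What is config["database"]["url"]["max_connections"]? "0.0.0.0"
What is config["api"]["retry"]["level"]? 1024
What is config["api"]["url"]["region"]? "0.0.0.0"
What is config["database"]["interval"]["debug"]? 7.18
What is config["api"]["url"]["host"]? 2.99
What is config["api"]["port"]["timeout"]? "us-east-1"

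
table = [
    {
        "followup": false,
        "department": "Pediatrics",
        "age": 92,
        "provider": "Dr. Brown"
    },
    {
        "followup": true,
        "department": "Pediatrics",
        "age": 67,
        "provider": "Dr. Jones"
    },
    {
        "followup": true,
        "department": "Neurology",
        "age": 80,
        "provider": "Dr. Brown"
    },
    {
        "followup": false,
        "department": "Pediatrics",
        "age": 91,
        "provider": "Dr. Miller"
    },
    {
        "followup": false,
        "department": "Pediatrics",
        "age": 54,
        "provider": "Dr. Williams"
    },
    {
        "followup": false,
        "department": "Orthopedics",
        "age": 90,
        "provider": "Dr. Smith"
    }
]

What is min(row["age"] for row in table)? 54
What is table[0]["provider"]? "Dr. Brown"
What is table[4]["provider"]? "Dr. Williams"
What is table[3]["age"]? 91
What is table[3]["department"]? "Pediatrics"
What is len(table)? 6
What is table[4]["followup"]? False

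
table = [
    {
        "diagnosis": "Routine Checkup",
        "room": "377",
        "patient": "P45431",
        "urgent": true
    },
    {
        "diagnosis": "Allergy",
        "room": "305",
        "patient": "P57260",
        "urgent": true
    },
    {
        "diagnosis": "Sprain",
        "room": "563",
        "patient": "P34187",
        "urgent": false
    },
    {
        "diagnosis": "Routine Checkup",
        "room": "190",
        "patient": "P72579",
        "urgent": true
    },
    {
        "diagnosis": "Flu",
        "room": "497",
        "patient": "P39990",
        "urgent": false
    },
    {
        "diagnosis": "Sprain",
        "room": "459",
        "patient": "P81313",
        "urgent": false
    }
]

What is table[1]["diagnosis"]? "Allergy"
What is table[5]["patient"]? "P81313"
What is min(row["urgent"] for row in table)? False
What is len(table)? 6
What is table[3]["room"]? "190"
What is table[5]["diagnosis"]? "Sprain"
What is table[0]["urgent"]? True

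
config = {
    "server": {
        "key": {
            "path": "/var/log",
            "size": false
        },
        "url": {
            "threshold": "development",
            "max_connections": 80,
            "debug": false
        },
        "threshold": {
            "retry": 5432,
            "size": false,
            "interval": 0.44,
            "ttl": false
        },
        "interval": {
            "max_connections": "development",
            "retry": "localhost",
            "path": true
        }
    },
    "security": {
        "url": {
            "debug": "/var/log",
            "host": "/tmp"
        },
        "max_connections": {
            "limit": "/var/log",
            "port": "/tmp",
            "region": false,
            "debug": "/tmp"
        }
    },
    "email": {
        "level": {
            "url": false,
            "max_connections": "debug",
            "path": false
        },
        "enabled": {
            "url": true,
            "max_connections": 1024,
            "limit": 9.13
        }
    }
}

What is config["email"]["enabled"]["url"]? True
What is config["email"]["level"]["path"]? False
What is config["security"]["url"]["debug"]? "/var/log"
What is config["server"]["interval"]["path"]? True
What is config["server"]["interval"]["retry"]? "localhost"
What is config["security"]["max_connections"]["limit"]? "/var/log"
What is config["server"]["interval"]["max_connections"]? "development"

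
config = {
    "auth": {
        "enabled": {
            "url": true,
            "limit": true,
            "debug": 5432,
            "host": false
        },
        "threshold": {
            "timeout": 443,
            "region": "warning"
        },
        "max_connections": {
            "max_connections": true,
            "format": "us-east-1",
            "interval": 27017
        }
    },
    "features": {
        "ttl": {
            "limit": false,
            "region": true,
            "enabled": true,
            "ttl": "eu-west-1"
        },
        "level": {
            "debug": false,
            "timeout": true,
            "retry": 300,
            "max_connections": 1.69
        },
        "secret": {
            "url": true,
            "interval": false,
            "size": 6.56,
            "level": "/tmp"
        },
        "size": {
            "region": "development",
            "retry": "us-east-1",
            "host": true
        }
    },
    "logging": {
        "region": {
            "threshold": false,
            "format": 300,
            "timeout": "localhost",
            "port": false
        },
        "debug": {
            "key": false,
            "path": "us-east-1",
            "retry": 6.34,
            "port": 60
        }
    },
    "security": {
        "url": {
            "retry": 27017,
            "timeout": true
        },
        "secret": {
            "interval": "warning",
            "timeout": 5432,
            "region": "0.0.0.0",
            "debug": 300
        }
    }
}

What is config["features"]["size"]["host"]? True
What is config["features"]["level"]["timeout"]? True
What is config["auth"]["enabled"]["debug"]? 5432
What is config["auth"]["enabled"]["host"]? False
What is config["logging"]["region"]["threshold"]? False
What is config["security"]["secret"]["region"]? "0.0.0.0"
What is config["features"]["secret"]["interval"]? False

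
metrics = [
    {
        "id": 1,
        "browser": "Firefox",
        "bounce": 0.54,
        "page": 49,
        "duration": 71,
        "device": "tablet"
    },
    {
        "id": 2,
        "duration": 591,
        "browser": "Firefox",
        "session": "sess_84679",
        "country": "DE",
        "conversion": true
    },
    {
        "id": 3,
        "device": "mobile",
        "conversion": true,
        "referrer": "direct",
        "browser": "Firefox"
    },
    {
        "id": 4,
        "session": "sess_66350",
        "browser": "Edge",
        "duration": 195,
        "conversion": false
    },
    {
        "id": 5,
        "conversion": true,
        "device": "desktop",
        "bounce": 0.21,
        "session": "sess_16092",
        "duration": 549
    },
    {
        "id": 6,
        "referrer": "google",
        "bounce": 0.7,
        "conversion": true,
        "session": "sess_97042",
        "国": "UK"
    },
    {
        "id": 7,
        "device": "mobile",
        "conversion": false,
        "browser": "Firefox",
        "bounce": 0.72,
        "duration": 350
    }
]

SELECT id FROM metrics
[1, 2, 3, 4, 5, 6, 7]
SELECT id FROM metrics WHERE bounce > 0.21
[1, 6, 7]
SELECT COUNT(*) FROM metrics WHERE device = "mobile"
2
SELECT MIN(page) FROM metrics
49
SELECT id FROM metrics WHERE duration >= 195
[2, 4, 5, 7]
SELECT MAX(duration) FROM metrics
591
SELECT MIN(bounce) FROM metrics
0.21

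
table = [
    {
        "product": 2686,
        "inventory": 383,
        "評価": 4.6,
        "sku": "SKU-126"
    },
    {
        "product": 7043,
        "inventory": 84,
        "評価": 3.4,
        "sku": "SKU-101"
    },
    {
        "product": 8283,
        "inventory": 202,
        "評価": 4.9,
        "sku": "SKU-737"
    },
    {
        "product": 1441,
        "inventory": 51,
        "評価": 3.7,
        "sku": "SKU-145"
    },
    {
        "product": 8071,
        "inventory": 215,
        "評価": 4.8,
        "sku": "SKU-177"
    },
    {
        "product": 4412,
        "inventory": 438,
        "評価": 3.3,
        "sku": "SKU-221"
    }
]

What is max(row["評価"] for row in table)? 4.9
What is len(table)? 6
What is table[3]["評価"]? 3.7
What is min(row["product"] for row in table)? 1441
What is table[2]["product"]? 8283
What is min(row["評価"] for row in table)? 3.3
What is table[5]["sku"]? "SKU-221"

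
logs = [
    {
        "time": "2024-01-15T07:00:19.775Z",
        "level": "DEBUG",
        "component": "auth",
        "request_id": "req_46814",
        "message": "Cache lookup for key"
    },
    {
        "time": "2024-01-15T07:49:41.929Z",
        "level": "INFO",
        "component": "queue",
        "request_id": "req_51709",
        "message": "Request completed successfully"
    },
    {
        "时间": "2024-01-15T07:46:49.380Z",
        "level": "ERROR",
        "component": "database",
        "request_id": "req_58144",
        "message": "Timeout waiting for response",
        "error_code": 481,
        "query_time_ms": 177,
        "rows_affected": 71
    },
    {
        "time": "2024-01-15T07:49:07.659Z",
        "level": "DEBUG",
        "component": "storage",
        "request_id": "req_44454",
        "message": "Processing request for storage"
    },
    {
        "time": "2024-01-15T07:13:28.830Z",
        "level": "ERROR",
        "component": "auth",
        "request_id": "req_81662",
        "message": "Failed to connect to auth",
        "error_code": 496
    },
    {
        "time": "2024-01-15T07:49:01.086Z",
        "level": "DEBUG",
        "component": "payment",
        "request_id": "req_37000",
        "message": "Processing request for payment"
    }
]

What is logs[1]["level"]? "INFO"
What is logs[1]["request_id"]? "req_51709"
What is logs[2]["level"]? "ERROR"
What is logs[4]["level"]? "ERROR"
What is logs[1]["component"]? "queue"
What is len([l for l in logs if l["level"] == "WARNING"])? 0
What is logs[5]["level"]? "DEBUG"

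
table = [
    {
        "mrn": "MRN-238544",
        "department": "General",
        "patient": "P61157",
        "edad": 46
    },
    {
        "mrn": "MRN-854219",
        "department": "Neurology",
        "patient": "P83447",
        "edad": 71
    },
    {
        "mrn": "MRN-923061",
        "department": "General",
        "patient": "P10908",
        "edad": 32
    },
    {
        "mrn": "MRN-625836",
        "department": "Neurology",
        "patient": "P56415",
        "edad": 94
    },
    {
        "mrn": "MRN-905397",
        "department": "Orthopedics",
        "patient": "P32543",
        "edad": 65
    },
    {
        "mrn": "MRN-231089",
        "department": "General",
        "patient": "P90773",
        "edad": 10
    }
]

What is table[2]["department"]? "General"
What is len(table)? 6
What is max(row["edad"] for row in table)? 94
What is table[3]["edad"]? 94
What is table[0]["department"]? "General"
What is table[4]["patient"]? "P32543"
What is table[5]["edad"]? 10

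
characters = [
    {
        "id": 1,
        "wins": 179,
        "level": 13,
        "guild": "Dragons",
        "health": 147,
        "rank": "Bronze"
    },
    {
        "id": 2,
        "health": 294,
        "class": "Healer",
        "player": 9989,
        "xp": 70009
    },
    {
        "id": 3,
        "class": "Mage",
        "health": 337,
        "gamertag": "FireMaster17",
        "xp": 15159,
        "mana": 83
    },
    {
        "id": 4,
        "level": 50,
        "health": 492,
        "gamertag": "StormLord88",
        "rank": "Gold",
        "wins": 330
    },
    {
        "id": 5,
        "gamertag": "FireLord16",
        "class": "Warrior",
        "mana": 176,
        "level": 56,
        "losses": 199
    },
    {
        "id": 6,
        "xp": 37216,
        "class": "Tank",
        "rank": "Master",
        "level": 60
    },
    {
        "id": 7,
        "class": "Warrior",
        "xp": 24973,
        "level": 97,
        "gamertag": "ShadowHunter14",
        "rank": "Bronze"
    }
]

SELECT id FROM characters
[1, 2, 3, 4, 5, 6, 7]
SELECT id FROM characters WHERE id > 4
[5, 6, 7]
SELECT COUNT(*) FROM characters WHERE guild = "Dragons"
1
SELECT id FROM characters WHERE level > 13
[4, 5, 6, 7]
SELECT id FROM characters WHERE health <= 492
[1, 2, 3, 4]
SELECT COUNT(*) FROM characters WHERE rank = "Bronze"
2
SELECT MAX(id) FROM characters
7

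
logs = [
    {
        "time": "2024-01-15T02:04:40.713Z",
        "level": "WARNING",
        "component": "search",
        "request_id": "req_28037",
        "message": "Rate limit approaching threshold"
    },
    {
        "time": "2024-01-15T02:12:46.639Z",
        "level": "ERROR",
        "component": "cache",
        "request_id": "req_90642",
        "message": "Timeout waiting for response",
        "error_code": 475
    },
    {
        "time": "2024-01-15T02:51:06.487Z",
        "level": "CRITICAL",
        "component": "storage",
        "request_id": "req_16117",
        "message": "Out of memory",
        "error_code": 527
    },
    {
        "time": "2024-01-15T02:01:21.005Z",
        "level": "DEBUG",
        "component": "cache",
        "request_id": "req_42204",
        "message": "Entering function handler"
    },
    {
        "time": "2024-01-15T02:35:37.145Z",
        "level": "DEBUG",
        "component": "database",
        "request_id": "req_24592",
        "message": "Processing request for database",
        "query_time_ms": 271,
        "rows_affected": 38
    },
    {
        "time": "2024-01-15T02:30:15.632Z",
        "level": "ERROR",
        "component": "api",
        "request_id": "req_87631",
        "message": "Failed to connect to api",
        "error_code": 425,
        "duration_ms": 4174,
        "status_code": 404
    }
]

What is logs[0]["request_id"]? "req_28037"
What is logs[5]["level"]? "ERROR"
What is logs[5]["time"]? "2024-01-15T02:30:15.632Z"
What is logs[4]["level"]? "DEBUG"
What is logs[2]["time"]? "2024-01-15T02:51:06.487Z"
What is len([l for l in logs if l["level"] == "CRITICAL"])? 1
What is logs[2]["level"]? "CRITICAL"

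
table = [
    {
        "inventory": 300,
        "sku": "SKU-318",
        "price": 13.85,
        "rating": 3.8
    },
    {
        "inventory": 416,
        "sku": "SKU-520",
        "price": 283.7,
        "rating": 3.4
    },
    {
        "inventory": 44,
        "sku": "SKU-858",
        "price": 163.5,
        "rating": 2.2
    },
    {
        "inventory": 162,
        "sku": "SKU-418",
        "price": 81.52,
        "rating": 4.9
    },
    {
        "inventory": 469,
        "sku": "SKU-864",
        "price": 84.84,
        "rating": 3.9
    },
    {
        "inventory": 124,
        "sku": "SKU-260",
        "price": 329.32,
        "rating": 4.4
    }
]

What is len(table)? 6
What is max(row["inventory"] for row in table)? 469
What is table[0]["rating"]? 3.8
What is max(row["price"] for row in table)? 329.32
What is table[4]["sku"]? "SKU-864"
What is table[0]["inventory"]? 300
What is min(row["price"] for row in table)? 13.85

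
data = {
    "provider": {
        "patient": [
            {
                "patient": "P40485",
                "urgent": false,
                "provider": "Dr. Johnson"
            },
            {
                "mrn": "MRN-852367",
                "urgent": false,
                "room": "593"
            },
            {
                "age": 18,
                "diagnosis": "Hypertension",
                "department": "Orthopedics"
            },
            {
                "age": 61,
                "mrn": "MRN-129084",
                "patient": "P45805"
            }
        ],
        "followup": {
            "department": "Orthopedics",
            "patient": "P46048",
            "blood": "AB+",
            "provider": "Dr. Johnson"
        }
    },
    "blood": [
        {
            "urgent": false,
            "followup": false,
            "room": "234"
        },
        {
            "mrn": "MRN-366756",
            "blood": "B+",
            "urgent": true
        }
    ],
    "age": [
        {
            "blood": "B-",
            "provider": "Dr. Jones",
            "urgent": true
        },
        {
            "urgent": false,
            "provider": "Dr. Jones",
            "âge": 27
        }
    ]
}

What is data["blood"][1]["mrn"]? "MRN-366756"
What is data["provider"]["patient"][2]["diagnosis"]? "Hypertension"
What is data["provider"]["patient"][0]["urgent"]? False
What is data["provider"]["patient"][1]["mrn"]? "MRN-852367"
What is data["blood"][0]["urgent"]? False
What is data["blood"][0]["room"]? "234"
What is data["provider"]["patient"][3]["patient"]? "P45805"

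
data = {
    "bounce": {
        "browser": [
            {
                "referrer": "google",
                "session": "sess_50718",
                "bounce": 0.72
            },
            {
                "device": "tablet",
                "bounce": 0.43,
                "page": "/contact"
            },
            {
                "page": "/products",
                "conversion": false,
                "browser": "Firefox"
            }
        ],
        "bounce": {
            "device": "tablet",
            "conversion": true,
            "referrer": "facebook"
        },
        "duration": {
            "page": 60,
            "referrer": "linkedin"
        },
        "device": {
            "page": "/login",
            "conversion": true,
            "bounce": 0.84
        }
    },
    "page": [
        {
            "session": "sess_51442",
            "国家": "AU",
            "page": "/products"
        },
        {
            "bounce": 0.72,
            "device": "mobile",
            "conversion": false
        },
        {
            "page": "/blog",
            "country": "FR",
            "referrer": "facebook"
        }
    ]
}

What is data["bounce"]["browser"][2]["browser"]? "Firefox"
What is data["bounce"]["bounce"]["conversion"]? True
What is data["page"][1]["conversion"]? False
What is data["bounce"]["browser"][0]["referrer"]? "google"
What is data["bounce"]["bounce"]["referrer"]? "facebook"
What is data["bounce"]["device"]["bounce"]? 0.84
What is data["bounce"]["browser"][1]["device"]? "tablet"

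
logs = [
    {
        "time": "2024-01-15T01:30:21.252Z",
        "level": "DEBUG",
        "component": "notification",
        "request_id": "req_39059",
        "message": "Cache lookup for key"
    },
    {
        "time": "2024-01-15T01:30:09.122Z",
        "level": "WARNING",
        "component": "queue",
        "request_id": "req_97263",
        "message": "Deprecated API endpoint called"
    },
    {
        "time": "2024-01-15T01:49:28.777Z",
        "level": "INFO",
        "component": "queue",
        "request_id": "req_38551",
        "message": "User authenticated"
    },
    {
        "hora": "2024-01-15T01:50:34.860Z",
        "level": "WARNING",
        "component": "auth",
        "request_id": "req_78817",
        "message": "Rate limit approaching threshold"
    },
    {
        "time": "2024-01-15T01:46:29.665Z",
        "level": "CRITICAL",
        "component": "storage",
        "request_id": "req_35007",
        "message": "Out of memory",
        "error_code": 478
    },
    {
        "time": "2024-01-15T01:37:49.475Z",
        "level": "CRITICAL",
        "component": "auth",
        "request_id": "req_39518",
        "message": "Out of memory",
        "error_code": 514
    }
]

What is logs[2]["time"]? "2024-01-15T01:49:28.777Z"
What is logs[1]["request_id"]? "req_97263"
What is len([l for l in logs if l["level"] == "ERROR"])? 0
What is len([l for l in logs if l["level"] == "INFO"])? 1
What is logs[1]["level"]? "WARNING"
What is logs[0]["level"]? "DEBUG"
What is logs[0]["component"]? "notification"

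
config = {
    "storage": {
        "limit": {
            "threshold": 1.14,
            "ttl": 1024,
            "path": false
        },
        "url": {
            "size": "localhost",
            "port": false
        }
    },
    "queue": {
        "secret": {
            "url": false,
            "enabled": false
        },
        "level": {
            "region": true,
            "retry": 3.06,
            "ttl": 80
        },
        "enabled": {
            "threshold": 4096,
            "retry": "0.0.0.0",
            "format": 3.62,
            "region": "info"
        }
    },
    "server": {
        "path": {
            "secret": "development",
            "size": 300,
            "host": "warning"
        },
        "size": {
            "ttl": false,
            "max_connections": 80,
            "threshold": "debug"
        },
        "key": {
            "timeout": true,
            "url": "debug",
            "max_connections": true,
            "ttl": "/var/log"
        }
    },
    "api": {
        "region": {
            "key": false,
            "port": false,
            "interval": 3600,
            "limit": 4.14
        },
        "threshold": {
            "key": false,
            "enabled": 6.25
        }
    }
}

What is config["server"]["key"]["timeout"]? True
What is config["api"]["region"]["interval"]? 3600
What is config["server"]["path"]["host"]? "warning"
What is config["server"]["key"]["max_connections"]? True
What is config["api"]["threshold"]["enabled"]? 6.25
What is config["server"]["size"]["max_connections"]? 80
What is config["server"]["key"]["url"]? "debug"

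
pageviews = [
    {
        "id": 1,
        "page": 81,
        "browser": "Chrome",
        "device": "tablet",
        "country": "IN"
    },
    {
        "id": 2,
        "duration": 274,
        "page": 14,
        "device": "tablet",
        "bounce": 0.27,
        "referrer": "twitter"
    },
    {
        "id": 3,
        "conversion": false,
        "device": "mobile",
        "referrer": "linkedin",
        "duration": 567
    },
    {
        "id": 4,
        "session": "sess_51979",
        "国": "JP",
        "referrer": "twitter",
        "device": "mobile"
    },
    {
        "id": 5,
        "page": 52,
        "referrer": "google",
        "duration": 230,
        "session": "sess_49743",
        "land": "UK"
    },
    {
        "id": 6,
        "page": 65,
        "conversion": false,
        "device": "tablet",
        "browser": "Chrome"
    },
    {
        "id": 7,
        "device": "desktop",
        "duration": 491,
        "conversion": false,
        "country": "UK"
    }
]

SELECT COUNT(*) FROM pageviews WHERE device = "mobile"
2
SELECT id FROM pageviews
[1, 2, 3, 4, 5, 6, 7]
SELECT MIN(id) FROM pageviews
1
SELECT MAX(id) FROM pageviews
7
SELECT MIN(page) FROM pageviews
14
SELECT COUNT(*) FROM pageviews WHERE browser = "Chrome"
2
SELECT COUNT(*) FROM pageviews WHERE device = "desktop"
1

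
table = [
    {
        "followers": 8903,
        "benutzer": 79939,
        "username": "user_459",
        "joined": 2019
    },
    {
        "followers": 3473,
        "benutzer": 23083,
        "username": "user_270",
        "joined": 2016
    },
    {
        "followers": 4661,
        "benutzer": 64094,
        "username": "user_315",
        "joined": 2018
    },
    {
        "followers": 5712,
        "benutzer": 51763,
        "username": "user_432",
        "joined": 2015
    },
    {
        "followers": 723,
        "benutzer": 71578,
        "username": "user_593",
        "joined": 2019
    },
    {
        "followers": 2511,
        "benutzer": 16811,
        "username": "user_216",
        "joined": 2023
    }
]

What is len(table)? 6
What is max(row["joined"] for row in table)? 2023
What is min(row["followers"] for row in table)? 723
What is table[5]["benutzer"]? 16811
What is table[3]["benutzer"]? 51763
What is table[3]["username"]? "user_432"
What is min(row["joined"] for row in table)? 2015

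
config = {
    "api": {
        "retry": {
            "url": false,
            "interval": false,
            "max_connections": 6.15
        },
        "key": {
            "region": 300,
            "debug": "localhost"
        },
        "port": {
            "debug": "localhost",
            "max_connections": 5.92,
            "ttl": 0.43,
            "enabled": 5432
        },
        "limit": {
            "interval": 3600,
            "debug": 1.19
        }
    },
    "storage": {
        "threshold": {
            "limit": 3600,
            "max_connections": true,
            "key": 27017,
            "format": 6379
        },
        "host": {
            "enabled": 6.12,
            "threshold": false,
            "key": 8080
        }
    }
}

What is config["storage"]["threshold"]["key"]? 27017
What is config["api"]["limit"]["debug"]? 1.19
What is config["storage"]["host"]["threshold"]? False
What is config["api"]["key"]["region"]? 300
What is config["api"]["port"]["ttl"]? 0.43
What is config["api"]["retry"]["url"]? False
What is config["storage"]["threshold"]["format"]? 6379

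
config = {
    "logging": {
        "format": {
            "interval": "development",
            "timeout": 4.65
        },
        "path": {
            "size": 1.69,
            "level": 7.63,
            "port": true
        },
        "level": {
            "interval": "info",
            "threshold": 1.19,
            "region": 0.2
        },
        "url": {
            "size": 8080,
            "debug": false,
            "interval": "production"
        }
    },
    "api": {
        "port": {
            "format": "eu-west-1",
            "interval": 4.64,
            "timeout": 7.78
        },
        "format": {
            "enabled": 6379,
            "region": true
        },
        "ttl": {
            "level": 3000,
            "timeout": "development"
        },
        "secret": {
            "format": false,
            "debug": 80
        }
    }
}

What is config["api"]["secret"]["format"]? False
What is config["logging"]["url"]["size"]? 8080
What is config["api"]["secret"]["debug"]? 80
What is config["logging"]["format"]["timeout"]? 4.65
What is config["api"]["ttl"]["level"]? 3000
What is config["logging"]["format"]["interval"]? "development"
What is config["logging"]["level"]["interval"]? "info"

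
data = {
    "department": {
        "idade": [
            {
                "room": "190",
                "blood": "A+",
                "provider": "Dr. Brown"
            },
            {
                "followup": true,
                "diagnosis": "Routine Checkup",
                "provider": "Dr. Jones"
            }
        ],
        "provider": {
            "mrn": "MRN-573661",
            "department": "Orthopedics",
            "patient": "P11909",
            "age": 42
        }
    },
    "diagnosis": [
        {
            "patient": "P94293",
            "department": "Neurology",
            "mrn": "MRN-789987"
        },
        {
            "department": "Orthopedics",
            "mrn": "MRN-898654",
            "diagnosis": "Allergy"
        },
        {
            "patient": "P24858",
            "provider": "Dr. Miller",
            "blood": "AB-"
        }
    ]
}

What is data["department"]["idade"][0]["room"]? "190"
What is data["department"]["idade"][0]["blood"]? "A+"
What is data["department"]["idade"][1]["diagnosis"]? "Routine Checkup"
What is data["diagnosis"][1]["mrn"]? "MRN-898654"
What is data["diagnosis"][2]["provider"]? "Dr. Miller"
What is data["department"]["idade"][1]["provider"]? "Dr. Jones"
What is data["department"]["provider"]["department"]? "Orthopedics"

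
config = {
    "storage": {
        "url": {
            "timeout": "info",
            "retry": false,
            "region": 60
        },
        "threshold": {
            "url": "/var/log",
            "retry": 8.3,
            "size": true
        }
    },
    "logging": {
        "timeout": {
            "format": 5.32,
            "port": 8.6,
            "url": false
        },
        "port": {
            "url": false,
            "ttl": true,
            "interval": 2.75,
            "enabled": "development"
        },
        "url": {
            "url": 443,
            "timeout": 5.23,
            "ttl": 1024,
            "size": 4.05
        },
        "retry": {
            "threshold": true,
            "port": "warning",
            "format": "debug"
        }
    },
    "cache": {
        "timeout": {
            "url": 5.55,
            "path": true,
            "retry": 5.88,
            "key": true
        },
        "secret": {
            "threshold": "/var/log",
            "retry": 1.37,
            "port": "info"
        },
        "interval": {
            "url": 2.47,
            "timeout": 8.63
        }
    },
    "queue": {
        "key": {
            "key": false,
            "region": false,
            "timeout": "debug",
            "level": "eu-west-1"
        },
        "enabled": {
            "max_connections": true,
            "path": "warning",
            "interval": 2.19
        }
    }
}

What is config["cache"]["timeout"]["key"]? True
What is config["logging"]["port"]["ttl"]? True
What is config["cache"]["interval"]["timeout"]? 8.63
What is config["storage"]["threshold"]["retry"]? 8.3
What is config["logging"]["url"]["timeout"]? 5.23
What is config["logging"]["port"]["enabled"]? "development"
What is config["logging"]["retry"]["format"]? "debug"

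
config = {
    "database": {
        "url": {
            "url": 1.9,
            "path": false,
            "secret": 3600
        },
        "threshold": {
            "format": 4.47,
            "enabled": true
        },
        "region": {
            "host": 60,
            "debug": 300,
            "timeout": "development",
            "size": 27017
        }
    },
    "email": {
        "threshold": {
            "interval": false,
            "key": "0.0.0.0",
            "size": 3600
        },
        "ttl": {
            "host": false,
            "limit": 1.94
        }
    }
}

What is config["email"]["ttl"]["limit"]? 1.94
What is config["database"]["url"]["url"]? 1.9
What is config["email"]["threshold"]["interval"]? False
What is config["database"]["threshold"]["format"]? 4.47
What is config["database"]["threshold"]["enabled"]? True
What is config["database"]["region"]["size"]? 27017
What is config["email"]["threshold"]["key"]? "0.0.0.0"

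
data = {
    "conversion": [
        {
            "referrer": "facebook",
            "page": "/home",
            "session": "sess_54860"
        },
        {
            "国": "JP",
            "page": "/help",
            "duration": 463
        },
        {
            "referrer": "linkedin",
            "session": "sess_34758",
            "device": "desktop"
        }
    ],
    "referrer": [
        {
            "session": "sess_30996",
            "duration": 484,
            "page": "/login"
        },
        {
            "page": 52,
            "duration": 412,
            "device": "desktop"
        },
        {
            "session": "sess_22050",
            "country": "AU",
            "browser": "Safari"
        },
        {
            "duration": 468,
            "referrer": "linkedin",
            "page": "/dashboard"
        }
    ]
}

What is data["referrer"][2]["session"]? "sess_22050"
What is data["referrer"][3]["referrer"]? "linkedin"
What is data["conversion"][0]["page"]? "/home"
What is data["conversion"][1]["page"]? "/help"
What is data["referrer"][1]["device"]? "desktop"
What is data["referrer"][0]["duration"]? 484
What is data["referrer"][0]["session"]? "sess_30996"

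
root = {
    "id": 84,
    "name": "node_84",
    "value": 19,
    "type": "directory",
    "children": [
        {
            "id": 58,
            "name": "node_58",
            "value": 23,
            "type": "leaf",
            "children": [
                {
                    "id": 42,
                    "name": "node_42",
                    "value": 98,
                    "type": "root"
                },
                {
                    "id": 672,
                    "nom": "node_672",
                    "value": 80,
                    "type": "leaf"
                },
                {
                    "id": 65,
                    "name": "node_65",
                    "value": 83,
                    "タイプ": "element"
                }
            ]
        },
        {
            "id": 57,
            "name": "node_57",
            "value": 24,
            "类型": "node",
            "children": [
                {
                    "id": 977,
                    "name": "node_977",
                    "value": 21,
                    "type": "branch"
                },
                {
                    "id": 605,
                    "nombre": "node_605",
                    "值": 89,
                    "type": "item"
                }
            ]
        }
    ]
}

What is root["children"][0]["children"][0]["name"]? "node_42"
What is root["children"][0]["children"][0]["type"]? "root"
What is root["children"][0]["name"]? "node_58"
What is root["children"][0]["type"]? "leaf"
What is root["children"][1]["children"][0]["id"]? 977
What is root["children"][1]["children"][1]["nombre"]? "node_605"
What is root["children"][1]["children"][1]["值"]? 89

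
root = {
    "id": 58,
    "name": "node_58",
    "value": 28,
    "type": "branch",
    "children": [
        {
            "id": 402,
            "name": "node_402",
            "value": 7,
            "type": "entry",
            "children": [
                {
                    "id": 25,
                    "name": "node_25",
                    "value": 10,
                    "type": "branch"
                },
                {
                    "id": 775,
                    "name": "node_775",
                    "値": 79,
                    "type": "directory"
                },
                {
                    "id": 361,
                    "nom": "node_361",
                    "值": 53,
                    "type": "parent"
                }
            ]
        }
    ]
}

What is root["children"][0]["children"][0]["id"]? 25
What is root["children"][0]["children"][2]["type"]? "parent"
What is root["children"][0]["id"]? 402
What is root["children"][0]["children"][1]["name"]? "node_775"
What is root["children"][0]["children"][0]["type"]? "branch"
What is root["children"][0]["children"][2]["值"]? 53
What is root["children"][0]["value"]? 7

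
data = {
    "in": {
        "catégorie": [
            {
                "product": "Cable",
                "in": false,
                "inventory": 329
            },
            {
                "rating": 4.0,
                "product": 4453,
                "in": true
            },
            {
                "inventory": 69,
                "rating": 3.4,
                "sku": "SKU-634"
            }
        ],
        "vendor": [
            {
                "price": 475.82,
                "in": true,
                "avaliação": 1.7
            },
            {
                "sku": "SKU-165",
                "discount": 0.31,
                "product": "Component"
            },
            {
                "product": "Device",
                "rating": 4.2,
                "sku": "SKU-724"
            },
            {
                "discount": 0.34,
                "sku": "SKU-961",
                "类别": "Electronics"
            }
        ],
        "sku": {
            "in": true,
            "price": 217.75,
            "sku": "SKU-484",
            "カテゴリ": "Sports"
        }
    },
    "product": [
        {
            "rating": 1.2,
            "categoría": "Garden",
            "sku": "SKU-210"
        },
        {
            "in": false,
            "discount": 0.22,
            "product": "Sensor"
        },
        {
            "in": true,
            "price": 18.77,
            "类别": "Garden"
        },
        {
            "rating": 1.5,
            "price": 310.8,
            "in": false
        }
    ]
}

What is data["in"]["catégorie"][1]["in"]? True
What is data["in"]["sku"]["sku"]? "SKU-484"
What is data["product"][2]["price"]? 18.77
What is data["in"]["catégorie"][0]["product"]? "Cable"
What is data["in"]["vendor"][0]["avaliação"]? 1.7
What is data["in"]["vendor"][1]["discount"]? 0.31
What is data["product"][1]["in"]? False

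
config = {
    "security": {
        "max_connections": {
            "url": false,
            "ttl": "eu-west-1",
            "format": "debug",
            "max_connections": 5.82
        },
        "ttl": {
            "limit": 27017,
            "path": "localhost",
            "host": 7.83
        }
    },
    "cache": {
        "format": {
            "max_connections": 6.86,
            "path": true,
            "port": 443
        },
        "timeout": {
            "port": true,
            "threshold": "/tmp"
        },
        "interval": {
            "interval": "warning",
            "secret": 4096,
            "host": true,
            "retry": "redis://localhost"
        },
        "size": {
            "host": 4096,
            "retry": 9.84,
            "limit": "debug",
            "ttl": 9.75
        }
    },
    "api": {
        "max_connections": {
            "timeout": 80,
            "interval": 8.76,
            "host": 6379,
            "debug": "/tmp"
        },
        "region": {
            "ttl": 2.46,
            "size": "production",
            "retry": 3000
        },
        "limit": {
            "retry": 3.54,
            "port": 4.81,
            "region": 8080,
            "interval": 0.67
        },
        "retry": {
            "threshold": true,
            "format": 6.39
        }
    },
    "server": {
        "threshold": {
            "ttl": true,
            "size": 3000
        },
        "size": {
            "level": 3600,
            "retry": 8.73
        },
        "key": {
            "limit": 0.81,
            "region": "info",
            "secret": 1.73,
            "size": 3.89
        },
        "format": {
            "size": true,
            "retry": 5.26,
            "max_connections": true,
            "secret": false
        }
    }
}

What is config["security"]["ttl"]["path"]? "localhost"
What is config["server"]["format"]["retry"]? 5.26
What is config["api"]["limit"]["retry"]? 3.54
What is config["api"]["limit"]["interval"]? 0.67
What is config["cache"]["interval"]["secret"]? 4096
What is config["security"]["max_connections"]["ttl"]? "eu-west-1"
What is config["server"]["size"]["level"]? 3600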